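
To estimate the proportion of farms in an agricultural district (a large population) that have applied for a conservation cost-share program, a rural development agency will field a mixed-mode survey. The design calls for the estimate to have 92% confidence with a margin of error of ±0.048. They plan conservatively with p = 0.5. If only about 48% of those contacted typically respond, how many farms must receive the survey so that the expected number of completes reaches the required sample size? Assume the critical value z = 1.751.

Completed interviews needed: n₀ = 1.751² × 0.2500 / 0.048² ≈ 332.68 → 333.
At a 48% response rate, contacts needed = 333 / 0.48 ≈ 693.75 → 694.

694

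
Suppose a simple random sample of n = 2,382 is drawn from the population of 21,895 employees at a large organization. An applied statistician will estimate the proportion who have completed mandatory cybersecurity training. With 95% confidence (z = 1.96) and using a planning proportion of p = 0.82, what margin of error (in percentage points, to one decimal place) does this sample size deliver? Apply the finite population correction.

Finite-population factor: (N−n)/(N−1) = (21895−2382)/(21895−1) = 0.8912.
SE(p̂) = √[p(1−p)/n · (N−n)/(N−1)] = √[0.1476/2382 × 0.8912] = 0.00743.
E = z × SE = 1.96 × 0.00743 = 0.01457 ≈ 1.5 percentage points.

1.5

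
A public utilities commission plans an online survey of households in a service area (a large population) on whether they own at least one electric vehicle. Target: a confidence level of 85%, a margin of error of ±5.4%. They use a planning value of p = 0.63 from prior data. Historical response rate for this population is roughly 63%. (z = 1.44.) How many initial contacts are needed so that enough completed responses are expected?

264

Completed interviews needed: n₀ = 1.44² × 0.2331 / 0.054² ≈ 165.76 → 166.
At a 63% response rate, contacts needed = 166 / 0.63 ≈ 263.49 → 264.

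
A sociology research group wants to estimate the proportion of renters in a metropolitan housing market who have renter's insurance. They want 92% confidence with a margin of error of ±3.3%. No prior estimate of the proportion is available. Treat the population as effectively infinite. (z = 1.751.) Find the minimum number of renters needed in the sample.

With no prior estimate, use p = 0.5, giving p(1−p) = 0.25.
n = z²·p(1−p)/E² = 1.751² × 0.2500 / 0.033² = 3.0660 × 0.2500 / 0.001089 ≈ 703.86.
Rounding up gives n = 704.

704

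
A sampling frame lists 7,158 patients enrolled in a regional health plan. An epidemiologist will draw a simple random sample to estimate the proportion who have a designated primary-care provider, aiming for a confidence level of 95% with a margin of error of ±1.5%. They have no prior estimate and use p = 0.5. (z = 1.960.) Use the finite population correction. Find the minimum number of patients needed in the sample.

Unadjusted: n₀ = 1.960² × 0.50 × 0.50 / 0.015² ≈ 4268.44, so n₀ = 4269.
Finite population correction with N = 7,158: n = n₀ / (1 + (n₀−1)/N) = 4269 / (1 + 4268/7158) = 4269 / 1.5963 ≈ 2674.38.
Rounding up, n = 2675.

2675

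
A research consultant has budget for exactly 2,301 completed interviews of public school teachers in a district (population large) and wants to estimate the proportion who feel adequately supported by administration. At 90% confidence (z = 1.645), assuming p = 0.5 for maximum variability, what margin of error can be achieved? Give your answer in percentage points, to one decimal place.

SE(p̂) = √[p(1−p)/n] = √[0.2500/2301] = 0.01042.
E = z × SE = 1.645 × 0.01042 = 0.01715, or 1.7 percentage points.

1.7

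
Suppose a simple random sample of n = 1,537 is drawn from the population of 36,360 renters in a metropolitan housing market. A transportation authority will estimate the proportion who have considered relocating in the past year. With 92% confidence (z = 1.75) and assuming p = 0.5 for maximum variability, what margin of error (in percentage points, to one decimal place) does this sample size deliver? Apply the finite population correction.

Finite-population factor: (N−n)/(N−1) = (36360−1537)/(36360−1) = 0.9578.
SE(p̂) = √[p(1−p)/n · (N−n)/(N−1)] = √[0.2500/1537 × 0.9578] = 0.01248.
E = z × SE = 1.75 × 0.01248 = 0.02184 ≈ 2.2 percentage points.

2.2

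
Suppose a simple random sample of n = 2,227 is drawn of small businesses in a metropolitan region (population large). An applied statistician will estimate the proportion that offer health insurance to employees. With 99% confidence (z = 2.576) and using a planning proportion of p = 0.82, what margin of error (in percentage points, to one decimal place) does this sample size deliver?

2.1

SE(p̂) = √[p(1−p)/n] = √[0.1476/2227] = 0.00814.
E = z × SE = 2.576 × 0.00814 = 0.02097, or 2.1 percentage points.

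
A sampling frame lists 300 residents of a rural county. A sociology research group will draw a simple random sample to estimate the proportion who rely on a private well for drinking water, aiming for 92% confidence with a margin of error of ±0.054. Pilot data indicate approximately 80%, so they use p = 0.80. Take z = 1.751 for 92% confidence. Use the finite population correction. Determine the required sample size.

109

Unadjusted: n₀ = 1.751² × 0.80 × 0.20 / 0.054² ≈ 168.23, so n₀ = 169.
Finite population correction with N = 300: n = n₀ / (1 + (n₀−1)/N) = 169 / (1 + 168/300) = 169 / 1.5600 ≈ 108.33.
Rounding up, n = 109.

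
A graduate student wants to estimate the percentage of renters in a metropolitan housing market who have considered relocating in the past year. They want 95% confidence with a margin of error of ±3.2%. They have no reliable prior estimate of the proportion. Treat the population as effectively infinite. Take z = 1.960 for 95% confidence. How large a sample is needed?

With no prior estimate, use p = 0.5, giving p(1−p) = 0.25.
n = z²·p(1−p)/E² = 1.960² × 0.2500 / 0.032² = 3.8416 × 0.2500 / 0.001024 ≈ 937.89.
Rounding up gives n = 938.

938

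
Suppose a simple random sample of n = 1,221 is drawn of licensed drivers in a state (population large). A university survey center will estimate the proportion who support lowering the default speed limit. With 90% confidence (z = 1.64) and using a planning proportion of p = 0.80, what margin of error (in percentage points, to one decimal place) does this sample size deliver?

1.9

SE(p̂) = √[p(1−p)/n] = √[0.1600/1221] = 0.01145.
E = z × SE = 1.64 × 0.01145 = 0.01877, or 1.9 percentage points.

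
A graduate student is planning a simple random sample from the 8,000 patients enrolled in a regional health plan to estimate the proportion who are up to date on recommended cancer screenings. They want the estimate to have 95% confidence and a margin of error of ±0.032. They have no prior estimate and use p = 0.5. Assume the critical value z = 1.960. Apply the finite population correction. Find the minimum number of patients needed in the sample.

Unadjusted: n₀ = 1.960² × 0.50 × 0.50 / 0.032² ≈ 937.89, so n₀ = 938.
Finite population correction with N = 8,000: n = n₀ / (1 + (n₀−1)/N) = 938 / (1 + 937/8000) = 938 / 1.1171 ≈ 839.66.
Rounding up, n = 840.

840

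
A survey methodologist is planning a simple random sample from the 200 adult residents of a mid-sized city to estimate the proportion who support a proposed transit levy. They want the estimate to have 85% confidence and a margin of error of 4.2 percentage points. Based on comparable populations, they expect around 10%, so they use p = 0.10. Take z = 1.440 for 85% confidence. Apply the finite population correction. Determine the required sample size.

70

Unadjusted: n₀ = 1.440² × 0.10 × 0.90 / 0.042² ≈ 105.80, so n₀ = 106.
Finite population correction with N = 200: n = n₀ / (1 + (n₀−1)/N) = 106 / (1 + 105/200) = 106 / 1.5250 ≈ 69.51.
Rounding up, n = 70.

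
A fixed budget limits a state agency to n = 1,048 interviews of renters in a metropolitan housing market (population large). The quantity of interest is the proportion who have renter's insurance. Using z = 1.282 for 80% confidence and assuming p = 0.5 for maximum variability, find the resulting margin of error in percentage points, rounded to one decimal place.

SE(p̂) = √[p(1−p)/n] = √[0.2500/1048] = 0.01545.
E = z × SE = 1.282 × 0.01545 = 0.01980, or 2.0 percentage points.

2.0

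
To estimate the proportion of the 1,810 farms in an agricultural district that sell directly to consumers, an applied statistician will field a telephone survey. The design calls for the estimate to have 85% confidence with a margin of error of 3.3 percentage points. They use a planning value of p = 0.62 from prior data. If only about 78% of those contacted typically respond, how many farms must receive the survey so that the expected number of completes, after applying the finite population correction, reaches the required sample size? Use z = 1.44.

Completed interviews needed (unadjusted): n₀ = 1.44² × 0.2356 / 0.033² ≈ 448.61 → 449.
FPC for N = 1,810: n = 449 / (1 + 448/1810) = 449 / 1.2475 ≈ 359.92 → 360.
At a 78% response rate, contacts needed = 360 / 0.78 ≈ 461.54 → 462.

462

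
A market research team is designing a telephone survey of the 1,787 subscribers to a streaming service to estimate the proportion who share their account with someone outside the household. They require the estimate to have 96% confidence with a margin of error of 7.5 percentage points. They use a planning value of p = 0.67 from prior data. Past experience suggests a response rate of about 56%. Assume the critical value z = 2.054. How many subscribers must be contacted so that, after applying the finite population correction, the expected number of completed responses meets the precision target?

272

Completed interviews needed (unadjusted): n₀ = 2.054² × 0.2211 / 0.075² ≈ 165.83 → 166.
FPC for N = 1,787: n = 166 / (1 + 165/1787) = 166 / 1.0923 ≈ 151.97 → 152.
At a 56% response rate, contacts needed = 152 / 0.56 ≈ 271.43 → 272.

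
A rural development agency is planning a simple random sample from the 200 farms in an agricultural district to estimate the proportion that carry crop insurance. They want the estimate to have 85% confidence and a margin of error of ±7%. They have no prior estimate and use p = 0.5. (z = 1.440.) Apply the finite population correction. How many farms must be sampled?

70

Unadjusted: n₀ = 1.440² × 0.50 × 0.50 / 0.070² ≈ 105.80, so n₀ = 106.
Finite population correction with N = 200: n = n₀ / (1 + (n₀−1)/N) = 106 / (1 + 105/200) = 106 / 1.5250 ≈ 69.51.
Rounding up, n = 70.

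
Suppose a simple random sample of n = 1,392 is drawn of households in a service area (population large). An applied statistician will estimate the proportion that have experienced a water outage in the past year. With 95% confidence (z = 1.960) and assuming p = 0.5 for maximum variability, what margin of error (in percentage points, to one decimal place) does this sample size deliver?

2.6

SE(p̂) = √[p(1−p)/n] = √[0.2500/1392] = 0.01340.
E = z × SE = 1.960 × 0.01340 = 0.02627, or 2.6 percentage points.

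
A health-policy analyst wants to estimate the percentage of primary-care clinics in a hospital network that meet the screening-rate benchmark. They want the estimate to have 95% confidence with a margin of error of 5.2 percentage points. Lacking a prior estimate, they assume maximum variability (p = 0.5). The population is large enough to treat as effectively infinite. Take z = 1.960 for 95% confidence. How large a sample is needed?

With p = 0.5, p(1−p) = 0.25.
n = z²·p(1−p)/E² = 1.960² × 0.2500 / 0.052² = 3.8416 × 0.2500 / 0.002704 ≈ 355.18.
Rounding up gives n = 356.

356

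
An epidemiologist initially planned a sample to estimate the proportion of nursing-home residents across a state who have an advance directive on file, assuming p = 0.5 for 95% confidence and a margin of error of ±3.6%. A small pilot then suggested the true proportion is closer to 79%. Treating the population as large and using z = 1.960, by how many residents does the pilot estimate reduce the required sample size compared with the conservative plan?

Conservative (p = 0.5): n = 1.960² × 0.25 / 0.036² ≈ 741.05 → 742.
Using p = 0.79: p(1−p) = 0.1659, so n = 1.960² × 0.1659 / 0.036² ≈ 491.76 → 492.
Reduction: 742 − 492 = 250.

250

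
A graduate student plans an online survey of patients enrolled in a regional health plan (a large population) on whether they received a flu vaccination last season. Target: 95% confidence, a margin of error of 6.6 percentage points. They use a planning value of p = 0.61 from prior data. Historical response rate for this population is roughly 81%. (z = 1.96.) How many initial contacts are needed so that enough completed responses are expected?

Completed interviews needed: n₀ = 1.96² × 0.2379 / 0.066² ≈ 209.81 → 210.
At an 81% response rate, contacts needed = 210 / 0.81 ≈ 259.26 → 260.

260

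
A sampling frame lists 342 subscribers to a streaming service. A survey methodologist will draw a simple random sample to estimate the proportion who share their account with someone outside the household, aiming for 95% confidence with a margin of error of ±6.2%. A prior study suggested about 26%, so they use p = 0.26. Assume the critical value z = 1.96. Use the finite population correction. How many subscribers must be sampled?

Unadjusted: n₀ = 1.96² × 0.26 × 0.74 / 0.062² ≈ 192.28, so n₀ = 193.
Finite population correction with N = 342: n = n₀ / (1 + (n₀−1)/N) = 193 / (1 + 192/342) = 193 / 1.5614 ≈ 123.61.
Rounding up, n = 124.

124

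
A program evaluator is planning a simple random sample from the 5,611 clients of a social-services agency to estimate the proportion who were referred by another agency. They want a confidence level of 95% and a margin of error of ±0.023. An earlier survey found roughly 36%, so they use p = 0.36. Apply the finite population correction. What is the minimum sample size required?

For 95% confidence, z = 1.96.
Unadjusted: n₀ = 1.96² × 0.36 × 0.64 / 0.023² ≈ 1673.17, so n₀ = 1674.
Finite population correction with N = 5,611: n = n₀ / (1 + (n₀−1)/N) = 1674 / (1 + 1673/5611) = 1674 / 1.2982 ≈ 1289.51.
Rounding up, n = 1290.

1290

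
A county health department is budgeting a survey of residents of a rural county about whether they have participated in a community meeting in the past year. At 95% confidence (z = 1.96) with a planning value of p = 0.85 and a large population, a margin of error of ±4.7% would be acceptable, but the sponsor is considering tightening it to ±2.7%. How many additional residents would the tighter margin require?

At ±4.7%: n = 1.96² × 0.1275 / 0.047² ≈ 221.73 → 222.
At ±2.7%: n = 1.96² × 0.1275 / 0.027² ≈ 671.88 → 672.
Additional respondents: 672 − 222 = 450.

450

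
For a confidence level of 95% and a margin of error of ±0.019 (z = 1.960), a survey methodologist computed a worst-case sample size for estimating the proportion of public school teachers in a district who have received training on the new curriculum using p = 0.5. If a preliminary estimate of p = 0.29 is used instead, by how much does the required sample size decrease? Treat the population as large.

469

Conservative (p = 0.5): n = 1.960² × 0.25 / 0.019² ≈ 2660.39 → 2661.
Using p = 0.29: p(1−p) = 0.2059, so n = 1.960² × 0.2059 / 0.019² ≈ 2191.10 → 2192.
Reduction: 2661 − 2192 = 469.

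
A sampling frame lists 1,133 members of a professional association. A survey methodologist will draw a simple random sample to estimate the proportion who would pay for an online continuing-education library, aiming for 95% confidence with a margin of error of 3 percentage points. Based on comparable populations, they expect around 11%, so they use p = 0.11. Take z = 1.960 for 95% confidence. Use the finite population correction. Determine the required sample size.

306

Unadjusted: n₀ = 1.960² × 0.11 × 0.89 / 0.030² ≈ 417.88, so n₀ = 418.
Finite population correction with N = 1,133: n = n₀ / (1 + (n₀−1)/N) = 418 / (1 + 417/1133) = 418 / 1.3680 ≈ 305.54.
Rounding up, n = 306.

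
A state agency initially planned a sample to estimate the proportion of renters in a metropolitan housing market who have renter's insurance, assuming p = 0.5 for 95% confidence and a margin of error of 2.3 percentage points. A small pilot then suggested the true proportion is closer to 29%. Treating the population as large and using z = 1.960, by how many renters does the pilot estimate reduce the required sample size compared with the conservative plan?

Conservative (p = 0.5): n = 1.960² × 0.25 / 0.023² ≈ 1815.50 → 1816.
Using p = 0.29: p(1−p) = 0.2059, so n = 1.960² × 0.2059 / 0.023² ≈ 1495.25 → 1496.
Reduction: 1816 − 1496 = 320.

320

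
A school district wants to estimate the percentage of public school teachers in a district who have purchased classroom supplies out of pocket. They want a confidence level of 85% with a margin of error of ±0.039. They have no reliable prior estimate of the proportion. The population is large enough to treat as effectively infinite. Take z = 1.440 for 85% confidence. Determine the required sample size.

341

With no prior estimate, use p = 0.5, giving p(1−p) = 0.25.
n = z²·p(1−p)/E² = 1.440² × 0.2500 / 0.039² = 2.0736 × 0.2500 / 0.001521 ≈ 340.83.
Rounding up gives n = 341.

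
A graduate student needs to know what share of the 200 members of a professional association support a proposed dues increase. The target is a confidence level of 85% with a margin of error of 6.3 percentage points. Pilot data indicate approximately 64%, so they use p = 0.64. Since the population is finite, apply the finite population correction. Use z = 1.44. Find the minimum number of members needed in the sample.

76

Unadjusted: n₀ = 1.44² × 0.64 × 0.36 / 0.063² ≈ 120.37, so n₀ = 121.
Finite population correction with N = 200: n = n₀ / (1 + (n₀−1)/N) = 121 / (1 + 120/200) = 121 / 1.6000 ≈ 75.62.
Rounding up, n = 76.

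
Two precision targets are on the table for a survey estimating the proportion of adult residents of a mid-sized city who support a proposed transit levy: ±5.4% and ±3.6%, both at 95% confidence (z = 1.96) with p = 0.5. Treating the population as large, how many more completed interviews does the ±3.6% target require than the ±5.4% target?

412

At ±5.4%: n = 1.96² × 0.2500 / 0.054² ≈ 329.36 → 330.
At ±3.6%: n = 1.96² × 0.2500 / 0.036² ≈ 741.05 → 742.
Additional respondents: 742 − 330 = 412.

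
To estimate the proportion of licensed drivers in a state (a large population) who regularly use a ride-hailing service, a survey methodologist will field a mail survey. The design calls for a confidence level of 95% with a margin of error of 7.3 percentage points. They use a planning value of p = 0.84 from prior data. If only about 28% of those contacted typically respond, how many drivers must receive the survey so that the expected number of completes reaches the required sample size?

For 95% confidence, z = 1.96.
Completed interviews needed: n₀ = 1.96² × 0.1344 / 0.073² ≈ 96.89 → 97.
At a 28% response rate, contacts needed = 97 / 0.28 ≈ 346.43 → 347.

347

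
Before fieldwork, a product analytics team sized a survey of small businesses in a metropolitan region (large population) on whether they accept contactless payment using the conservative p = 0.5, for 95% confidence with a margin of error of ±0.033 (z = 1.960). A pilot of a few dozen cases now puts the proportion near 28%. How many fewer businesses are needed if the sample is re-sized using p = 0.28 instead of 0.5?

170

Conservative (p = 0.5): n = 1.960² × 0.25 / 0.033² ≈ 881.91 → 882.
Using p = 0.28: p(1−p) = 0.2016, so n = 1.960² × 0.2016 / 0.033² ≈ 711.17 → 712.
Reduction: 882 − 712 = 170.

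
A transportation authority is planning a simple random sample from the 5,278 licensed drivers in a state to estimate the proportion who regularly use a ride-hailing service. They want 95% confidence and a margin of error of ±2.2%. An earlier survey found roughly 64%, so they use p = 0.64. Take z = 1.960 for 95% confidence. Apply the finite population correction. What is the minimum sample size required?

Unadjusted: n₀ = 1.960² × 0.64 × 0.36 / 0.022² ≈ 1828.73, so n₀ = 1829.
Finite population correction with N = 5,278: n = n₀ / (1 + (n₀−1)/N) = 1829 / (1 + 1828/5278) = 1829 / 1.3463 ≈ 1358.49.
Rounding up, n = 1359.

1359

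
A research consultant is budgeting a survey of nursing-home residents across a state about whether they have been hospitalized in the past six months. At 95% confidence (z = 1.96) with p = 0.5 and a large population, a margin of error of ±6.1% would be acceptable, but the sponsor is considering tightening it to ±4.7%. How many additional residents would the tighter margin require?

At ±6.1%: n = 1.96² × 0.2500 / 0.061² ≈ 258.10 → 259.
At ±4.7%: n = 1.96² × 0.2500 / 0.047² ≈ 434.77 → 435.
Additional respondents: 435 − 259 = 176.

176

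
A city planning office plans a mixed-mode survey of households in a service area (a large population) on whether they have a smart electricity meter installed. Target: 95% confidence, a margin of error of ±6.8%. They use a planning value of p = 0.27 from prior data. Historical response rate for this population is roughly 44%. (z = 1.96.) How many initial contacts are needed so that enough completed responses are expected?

373

Completed interviews needed: n₀ = 1.96² × 0.1971 / 0.068² ≈ 163.75 → 164.
At a 44% response rate, contacts needed = 164 / 0.44 ≈ 372.73 → 373.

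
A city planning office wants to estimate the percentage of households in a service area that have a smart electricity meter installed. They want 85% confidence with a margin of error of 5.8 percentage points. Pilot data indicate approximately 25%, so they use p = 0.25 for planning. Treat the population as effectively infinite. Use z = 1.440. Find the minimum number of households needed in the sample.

With p = 0.25, p(1−p) = 0.1875.
n = z²·p(1−p)/E² = 1.440² × 0.1875 / 0.058² = 2.0736 × 0.1875 / 0.003364 ≈ 115.58.
Rounding up gives n = 116.

116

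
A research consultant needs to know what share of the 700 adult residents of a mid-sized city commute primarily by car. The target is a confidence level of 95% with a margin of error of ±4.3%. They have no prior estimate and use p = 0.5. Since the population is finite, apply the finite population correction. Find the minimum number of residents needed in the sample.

299

For 95% confidence, z = 1.96.
Unadjusted: n₀ = 1.96² × 0.50 × 0.50 / 0.043² ≈ 519.42, so n₀ = 520.
Finite population correction with N = 700: n = n₀ / (1 + (n₀−1)/N) = 520 / (1 + 519/700) = 520 / 1.7414 ≈ 298.61.
Rounding up, n = 299.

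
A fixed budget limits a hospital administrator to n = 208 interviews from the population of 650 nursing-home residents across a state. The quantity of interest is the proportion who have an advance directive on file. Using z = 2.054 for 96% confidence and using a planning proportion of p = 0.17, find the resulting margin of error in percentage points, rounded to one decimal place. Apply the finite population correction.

4.4

Finite-population factor: (N−n)/(N−1) = (650−208)/(650−1) = 0.6810.
SE(p̂) = √[p(1−p)/n · (N−n)/(N−1)] = √[0.1411/208 × 0.6810] = 0.02149.
E = z × SE = 2.054 × 0.02149 = 0.04415 ≈ 4.4 percentage points.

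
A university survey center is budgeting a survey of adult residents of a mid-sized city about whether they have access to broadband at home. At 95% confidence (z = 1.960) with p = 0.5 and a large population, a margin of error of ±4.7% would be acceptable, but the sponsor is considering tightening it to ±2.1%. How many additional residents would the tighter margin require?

1743

At ±4.7%: n = 1.960² × 0.2500 / 0.047² ≈ 434.77 → 435.
At ±2.1%: n = 1.960² × 0.2500 / 0.021² ≈ 2177.78 → 2178.
Additional respondents: 2178 − 435 = 1743.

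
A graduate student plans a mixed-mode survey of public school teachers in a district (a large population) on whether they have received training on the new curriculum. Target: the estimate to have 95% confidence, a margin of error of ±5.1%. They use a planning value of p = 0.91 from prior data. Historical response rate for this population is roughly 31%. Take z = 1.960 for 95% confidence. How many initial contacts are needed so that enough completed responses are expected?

391

Completed interviews needed: n₀ = 1.960² × 0.0819 / 0.051² ≈ 120.96 → 121.
At a 31% response rate, contacts needed = 121 / 0.31 ≈ 390.32 → 391.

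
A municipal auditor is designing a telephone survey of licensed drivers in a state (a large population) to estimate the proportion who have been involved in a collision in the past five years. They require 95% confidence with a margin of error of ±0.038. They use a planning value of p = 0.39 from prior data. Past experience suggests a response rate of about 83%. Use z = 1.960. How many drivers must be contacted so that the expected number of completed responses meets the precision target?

763

Completed interviews needed: n₀ = 1.960² × 0.2379 / 0.038² ≈ 632.91 → 633.
At an 83% response rate, contacts needed = 633 / 0.83 ≈ 762.65 → 763.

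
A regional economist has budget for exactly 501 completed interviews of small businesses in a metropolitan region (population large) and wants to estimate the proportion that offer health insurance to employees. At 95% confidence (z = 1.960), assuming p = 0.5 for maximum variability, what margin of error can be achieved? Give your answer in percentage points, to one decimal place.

SE(p̂) = √[p(1−p)/n] = √[0.2500/501] = 0.02234.
E = z × SE = 1.960 × 0.02234 = 0.04378, or 4.4 percentage points.

4.4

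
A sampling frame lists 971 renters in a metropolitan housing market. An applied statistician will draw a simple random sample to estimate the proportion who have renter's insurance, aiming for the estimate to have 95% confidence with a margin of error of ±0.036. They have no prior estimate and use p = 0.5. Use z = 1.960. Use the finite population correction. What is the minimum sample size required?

421

Unadjusted: n₀ = 1.960² × 0.50 × 0.50 / 0.036² ≈ 741.05, so n₀ = 742.
Finite population correction with N = 971: n = n₀ / (1 + (n₀−1)/N) = 742 / (1 + 741/971) = 742 / 1.7631 ≈ 420.84.
Rounding up, n = 421.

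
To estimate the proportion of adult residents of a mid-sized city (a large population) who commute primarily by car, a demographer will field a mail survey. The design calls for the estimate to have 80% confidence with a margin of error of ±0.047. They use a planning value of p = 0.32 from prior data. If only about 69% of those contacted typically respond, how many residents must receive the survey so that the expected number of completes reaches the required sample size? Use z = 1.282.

235

Completed interviews needed: n₀ = 1.282² × 0.2176 / 0.047² ≈ 161.90 → 162.
At a 69% response rate, contacts needed = 162 / 0.69 ≈ 234.78 → 235.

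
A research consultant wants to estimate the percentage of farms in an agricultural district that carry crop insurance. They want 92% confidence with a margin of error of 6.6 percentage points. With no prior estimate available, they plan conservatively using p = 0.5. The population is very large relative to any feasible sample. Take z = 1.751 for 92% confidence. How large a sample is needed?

With p = 0.5, p(1−p) = 0.25.
n = z²·p(1−p)/E² = 1.751² × 0.2500 / 0.066² = 3.0660 × 0.2500 / 0.004356 ≈ 175.96.
Rounding up gives n = 176.

176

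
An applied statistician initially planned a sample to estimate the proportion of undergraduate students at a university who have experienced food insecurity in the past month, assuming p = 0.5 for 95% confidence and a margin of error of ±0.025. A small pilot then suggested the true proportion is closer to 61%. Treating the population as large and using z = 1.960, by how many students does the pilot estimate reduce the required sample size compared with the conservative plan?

Conservative (p = 0.5): n = 1.960² × 0.25 / 0.025² ≈ 1536.64 → 1537.
Using p = 0.61: p(1−p) = 0.2379, so n = 1.960² × 0.2379 / 0.025² ≈ 1462.27 → 1463.
Reduction: 1537 − 1463 = 74.

74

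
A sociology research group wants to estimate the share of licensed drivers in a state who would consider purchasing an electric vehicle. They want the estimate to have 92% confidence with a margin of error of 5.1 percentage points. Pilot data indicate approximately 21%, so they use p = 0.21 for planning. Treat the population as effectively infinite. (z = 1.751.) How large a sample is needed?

196

With p = 0.21, p(1−p) = 0.1659.
n = z²·p(1−p)/E² = 1.751² × 0.1659 / 0.051² = 3.0660 × 0.1659 / 0.002601 ≈ 195.56.
Rounding up gives n = 196.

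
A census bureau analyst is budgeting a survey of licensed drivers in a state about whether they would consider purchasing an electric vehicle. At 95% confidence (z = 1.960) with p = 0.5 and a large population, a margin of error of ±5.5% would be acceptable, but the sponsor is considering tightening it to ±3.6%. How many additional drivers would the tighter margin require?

424

At ±5.5%: n = 1.960² × 0.2500 / 0.055² ≈ 317.49 → 318.
At ±3.6%: n = 1.960² × 0.2500 / 0.036² ≈ 741.05 → 742.
Additional respondents: 742 − 318 = 424.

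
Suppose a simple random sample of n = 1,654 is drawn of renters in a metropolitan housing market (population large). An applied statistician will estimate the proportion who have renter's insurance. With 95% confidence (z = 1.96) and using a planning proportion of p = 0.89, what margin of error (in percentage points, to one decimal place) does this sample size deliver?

SE(p̂) = √[p(1−p)/n] = √[0.0979/1654] = 0.00769.
E = z × SE = 1.96 × 0.00769 = 0.01508, or 1.5 percentage points.

1.5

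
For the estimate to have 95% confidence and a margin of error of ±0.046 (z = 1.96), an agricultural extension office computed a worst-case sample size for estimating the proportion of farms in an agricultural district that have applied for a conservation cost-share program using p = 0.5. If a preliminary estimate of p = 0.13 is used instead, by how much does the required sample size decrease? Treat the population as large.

248

Conservative (p = 0.5): n = 1.96² × 0.25 / 0.046² ≈ 453.88 → 454.
Using p = 0.13: p(1−p) = 0.1131, so n = 1.96² × 0.1131 / 0.046² ≈ 205.33 → 206.
Reduction: 454 − 206 = 248.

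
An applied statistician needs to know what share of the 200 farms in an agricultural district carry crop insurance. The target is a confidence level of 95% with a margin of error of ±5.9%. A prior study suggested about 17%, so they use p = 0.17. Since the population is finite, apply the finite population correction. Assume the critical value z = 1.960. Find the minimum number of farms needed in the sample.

88

Unadjusted: n₀ = 1.960² × 0.17 × 0.83 / 0.059² ≈ 155.72, so n₀ = 156.
Finite population correction with N = 200: n = n₀ / (1 + (n₀−1)/N) = 156 / (1 + 155/200) = 156 / 1.7750 ≈ 87.89.
Rounding up, n = 88.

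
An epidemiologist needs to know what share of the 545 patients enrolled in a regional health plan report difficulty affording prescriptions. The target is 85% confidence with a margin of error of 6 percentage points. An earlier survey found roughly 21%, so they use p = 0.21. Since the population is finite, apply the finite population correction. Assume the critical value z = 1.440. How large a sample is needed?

Unadjusted: n₀ = 1.440² × 0.21 × 0.79 / 0.060² ≈ 95.56, so n₀ = 96.
Finite population correction with N = 545: n = n₀ / (1 + (n₀−1)/N) = 96 / (1 + 95/545) = 96 / 1.1743 ≈ 81.75.
Rounding up, n = 82.

82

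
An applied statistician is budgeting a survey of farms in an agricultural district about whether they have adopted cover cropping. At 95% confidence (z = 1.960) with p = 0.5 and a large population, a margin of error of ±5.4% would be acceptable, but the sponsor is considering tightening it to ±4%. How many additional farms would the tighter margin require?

271

At ±5.4%: n = 1.960² × 0.2500 / 0.054² ≈ 329.36 → 330.
At ±4%: n = 1.960² × 0.2500 / 0.040² ≈ 600.25 → 601.
Additional respondents: 601 − 330 = 271.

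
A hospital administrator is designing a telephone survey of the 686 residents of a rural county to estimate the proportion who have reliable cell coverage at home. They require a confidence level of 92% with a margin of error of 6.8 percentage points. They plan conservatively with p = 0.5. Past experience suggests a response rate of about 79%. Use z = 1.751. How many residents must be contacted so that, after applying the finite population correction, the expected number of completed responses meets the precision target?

170

Completed interviews needed (unadjusted): n₀ = 1.751² × 0.2500 / 0.068² ≈ 165.77 → 166.
FPC for N = 686: n = 166 / (1 + 165/686) = 166 / 1.2405 ≈ 133.81 → 134.
At a 79% response rate, contacts needed = 134 / 0.79 ≈ 169.62 → 170.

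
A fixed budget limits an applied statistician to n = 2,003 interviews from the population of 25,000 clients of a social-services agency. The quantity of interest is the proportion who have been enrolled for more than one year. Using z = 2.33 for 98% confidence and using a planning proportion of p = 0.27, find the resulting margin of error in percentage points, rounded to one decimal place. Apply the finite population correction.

Finite-population factor: (N−n)/(N−1) = (25000−2003)/(25000−1) = 0.9199.
SE(p̂) = √[p(1−p)/n · (N−n)/(N−1)] = √[0.1971/2003 × 0.9199] = 0.00951.
E = z × SE = 2.33 × 0.00951 = 0.02217 ≈ 2.2 percentage points.

2.2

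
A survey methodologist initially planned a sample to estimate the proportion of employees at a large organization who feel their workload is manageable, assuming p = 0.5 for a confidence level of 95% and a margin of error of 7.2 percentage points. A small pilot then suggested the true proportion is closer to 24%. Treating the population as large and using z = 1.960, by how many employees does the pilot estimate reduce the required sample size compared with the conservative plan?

50

Conservative (p = 0.5): n = 1.960² × 0.25 / 0.072² ≈ 185.26 → 186.
Using p = 0.24: p(1−p) = 0.1824, so n = 1.960² × 0.1824 / 0.072² ≈ 135.17 → 136.
Reduction: 186 − 136 = 50.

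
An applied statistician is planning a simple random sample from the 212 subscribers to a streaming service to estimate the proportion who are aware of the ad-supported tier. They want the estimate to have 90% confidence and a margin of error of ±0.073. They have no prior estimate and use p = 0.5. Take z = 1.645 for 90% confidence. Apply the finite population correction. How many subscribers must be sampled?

Unadjusted: n₀ = 1.645² × 0.50 × 0.50 / 0.073² ≈ 126.95, so n₀ = 127.
Finite population correction with N = 212: n = n₀ / (1 + (n₀−1)/N) = 127 / (1 + 126/212) = 127 / 1.5943 ≈ 79.66.
Rounding up, n = 80.

80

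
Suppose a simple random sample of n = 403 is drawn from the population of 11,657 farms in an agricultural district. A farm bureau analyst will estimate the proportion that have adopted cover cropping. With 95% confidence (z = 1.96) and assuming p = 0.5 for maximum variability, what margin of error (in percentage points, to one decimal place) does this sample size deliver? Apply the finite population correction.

4.8

Finite-population factor: (N−n)/(N−1) = (11657−403)/(11657−1) = 0.9655.
SE(p̂) = √[p(1−p)/n · (N−n)/(N−1)] = √[0.2500/403 × 0.9655] = 0.02447.
E = z × SE = 1.96 × 0.02447 = 0.04797 ≈ 4.8 percentage points.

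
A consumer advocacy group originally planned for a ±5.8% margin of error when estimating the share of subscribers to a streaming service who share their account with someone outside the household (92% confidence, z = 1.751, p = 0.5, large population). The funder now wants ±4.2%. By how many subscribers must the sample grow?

At ±5.8%: n = 1.751² × 0.2500 / 0.058² ≈ 227.85 → 228.
At ±4.2%: n = 1.751² × 0.2500 / 0.042² ≈ 434.52 → 435.
Additional respondents: 435 − 228 = 207.

207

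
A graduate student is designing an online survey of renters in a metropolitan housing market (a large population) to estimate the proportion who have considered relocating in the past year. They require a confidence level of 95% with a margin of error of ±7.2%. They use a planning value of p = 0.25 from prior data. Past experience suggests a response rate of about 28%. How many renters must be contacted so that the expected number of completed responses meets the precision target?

497

For 95% confidence, z = 1.96.
Completed interviews needed: n₀ = 1.96² × 0.1875 / 0.072² ≈ 138.95 → 139.
At a 28% response rate, contacts needed = 139 / 0.28 ≈ 496.43 → 497.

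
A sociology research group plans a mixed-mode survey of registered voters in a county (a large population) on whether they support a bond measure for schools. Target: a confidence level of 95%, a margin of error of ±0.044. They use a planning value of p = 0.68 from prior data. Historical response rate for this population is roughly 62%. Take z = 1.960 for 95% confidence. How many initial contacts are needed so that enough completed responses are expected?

Completed interviews needed: n₀ = 1.960² × 0.2176 / 0.044² ≈ 431.78 → 432.
At a 62% response rate, contacts needed = 432 / 0.62 ≈ 696.77 → 697.

697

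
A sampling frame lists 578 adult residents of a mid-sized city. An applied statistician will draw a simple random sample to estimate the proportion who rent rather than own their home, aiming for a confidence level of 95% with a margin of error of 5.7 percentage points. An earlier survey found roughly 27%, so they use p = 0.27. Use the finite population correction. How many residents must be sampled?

167

For 95% confidence, z = 1.960.
Unadjusted: n₀ = 1.960² × 0.27 × 0.73 / 0.057² ≈ 233.05, so n₀ = 234.
Finite population correction with N = 578: n = n₀ / (1 + (n₀−1)/N) = 234 / (1 + 233/578) = 234 / 1.4031 ≈ 166.77.
Rounding up, n = 167.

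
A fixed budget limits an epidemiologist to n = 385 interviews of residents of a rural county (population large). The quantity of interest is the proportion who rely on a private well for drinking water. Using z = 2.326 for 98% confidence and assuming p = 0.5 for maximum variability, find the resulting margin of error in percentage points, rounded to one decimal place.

SE(p̂) = √[p(1−p)/n] = √[0.2500/385] = 0.02548.
E = z × SE = 2.326 × 0.02548 = 0.05927, or 5.9 percentage points.

5.9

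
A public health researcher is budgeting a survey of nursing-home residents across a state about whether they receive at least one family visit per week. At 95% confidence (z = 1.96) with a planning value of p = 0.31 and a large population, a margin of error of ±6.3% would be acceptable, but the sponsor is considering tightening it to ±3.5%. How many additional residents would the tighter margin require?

At ±6.3%: n = 1.96² × 0.2139 / 0.063² ≈ 207.03 → 208.
At ±3.5%: n = 1.96² × 0.2139 / 0.035² ≈ 670.79 → 671.
Additional respondents: 671 − 208 = 463.

463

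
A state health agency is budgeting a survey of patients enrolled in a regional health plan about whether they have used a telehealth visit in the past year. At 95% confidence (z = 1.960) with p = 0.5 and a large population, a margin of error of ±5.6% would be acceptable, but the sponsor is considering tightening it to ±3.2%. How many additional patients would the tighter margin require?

631

At ±5.6%: n = 1.960² × 0.2500 / 0.056² ≈ 306.25 → 307.
At ±3.2%: n = 1.960² × 0.2500 / 0.032² ≈ 937.89 → 938.
Additional respondents: 938 − 307 = 631.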